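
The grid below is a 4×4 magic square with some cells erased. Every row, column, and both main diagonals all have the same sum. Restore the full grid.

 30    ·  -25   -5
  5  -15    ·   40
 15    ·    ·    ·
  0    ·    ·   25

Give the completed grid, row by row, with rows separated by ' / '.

Column 1 is already complete: 30 + 5 + 15 + 0 = 50, so that is the magic constant.
Row 1 needs 50; the known cells sum to 0, so (1,2) = 50.
From row 2, 50 − (5 + (-15) + 40) gives (2,3) = 20.
From column 4, 50 − (-5 + 40 + 25) gives (3,4) = -10.
Main diagonal must total 50; the given cells sum to 40, so (3,3) = 10.
Anti-diagonal must total 50; the given cells sum to 15, so (3,2) = 35.
Column 2 needs 50; the known cells sum to 70, so (4,2) = -20.
Column 3: -25 + 20 + 10 + ? = 50, so (4,3) = 45.

30 50 -25 -5 / 5 -15 20 40 / 15 35 10 -10 / 0 -20 45 25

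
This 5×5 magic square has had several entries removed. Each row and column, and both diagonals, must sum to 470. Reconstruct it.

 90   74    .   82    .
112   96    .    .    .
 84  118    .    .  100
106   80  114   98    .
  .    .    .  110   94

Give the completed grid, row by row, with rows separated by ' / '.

90 74 108 82 116 / 112 96 70 104 88 / 84 118 92 76 100 / 106 80 114 98 72 / 78 102 86 110 94

Row 4 needs 470; the known cells sum to 398, so (4,5) = 72.
Using column 1: 90 + 112 + 84 + 106 + ? → (5,1) = 470 − 392 = 78.
The remaining cell in column 2 is (5,2) = 470 − 368 = 102.
Main diagonal: 90 + 96 + 98 + 94 + ? = 470, so (3,3) = 92.
Row 3: 84 + 118 + 92 + 100 + ? = 470, so (3,4) = 76.
Row 5 needs 470; the known cells sum to 384, so (5,3) = 86.
Column 4: 82 + 76 + 98 + 110 + ? = 470, so (2,4) = 104.
Anti-diagonal: 104 + 92 + 80 + 78 + ? = 470, so (1,5) = 116.
The remaining cell in row 1 is (1,3) = 470 − 362 = 108.
The remaining cell in column 3 is (2,3) = 470 − 400 = 70.
Column 5 needs 470; the known cells sum to 382, so (2,5) = 88.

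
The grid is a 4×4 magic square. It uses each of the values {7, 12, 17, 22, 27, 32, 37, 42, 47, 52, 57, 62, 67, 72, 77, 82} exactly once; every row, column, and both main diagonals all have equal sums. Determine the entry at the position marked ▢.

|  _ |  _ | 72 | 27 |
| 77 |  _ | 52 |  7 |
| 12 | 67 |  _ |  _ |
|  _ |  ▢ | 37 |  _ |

47

The 16 entries sum to 712, so each line sums to 712/4 = 178.
Using row 2: 77 + 52 + 7 + ? → (2,2) = 178 − 136 = 42.
Using column 3: 72 + 52 + 37 + ? → (3,3) = 178 − 161 = 17.
Anti-diagonal needs 178; the known cells sum to 146, so (4,1) = 32.
Using row 3: 12 + 67 + 17 + ? → (3,4) = 178 − 96 = 82.
Column 1: 77 + 12 + 32 + ? = 178, so (1,1) = 57.
Column 4: 27 + 7 + 82 + ? = 178, so (4,4) = 62.
Row 1 needs 178; the known cells sum to 156, so (1,2) = 22.
Row 4 needs 178; the known cells sum to 131, so (4,2) = 47.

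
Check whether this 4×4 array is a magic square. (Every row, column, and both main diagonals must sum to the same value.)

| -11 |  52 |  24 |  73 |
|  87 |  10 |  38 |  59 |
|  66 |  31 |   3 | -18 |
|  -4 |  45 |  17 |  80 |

Row 1: -11 + 52 + 24 + 73 = 138.
Row 2: 87 + 10 + 38 + 59 = 194.
Row 3: 66 + 31 + 3 + (-18) = 82.
Row 4: -4 + 45 + 17 + 80 = 138.
Column 1: -11 + 87 + 66 + (-4) = 138.
Column 2: 52 + 10 + 31 + 45 = 138.
Column 3: 24 + 38 + 3 + 17 = 82.
Column 4: 73 + 59 + (-18) + 80 = 194.
Main diagonal: -11 + 10 + 3 + 80 = 82.
Anti-diagonal: 73 + 38 + 31 + (-4) = 138.

No — row 3 sums to 82 but anti-diagonal sums to 138.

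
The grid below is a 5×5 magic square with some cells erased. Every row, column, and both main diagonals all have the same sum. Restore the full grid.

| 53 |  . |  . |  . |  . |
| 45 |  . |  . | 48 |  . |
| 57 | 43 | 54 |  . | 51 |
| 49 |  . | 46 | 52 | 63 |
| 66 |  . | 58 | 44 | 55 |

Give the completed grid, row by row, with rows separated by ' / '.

Column 1 is already complete: 53 + 45 + 57 + 49 + 66 = 270, so that is the magic constant.
Using row 3: 57 + 43 + 54 + 51 + ? → (3,4) = 270 − 205 = 65.
Using row 4: 49 + 46 + 52 + 63 + ? → (4,2) = 270 − 210 = 60.
Row 5: 66 + 58 + 44 + 55 + ? = 270, so (5,2) = 47.
Column 4: 48 + 65 + 52 + 44 + ? = 270, so (1,4) = 61.
The remaining cell in main diagonal is (2,2) = 270 − 214 = 56.
From anti-diagonal, 270 − (48 + 54 + 60 + 66) gives (1,5) = 42.
From column 2, 270 − (56 + 43 + 60 + 47) gives (1,2) = 64.
Column 5 needs 270; the known cells sum to 211, so (2,5) = 59.
The remaining cell in row 1 is (1,3) = 270 − 220 = 50.
From row 2, 270 − (45 + 56 + 48 + 59) gives (2,3) = 62.

53 64 50 61 42 / 45 56 62 48 59 / 57 43 54 65 51 / 49 60 46 52 63 / 66 47 58 44 55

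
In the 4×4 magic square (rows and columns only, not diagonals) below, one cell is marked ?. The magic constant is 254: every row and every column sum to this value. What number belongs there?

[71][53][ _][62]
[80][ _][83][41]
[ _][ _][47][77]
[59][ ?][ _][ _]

Row 1: 71 + 53 + 62 + ? = 254, so (1,3) = 68.
Row 2: 80 + 83 + 41 + ? = 254, so (2,2) = 50.
The remaining cell in column 1 is (3,1) = 254 − 210 = 44.
From column 3, 254 − (68 + 83 + 47) gives (4,3) = 56.
Column 4: 62 + 41 + 77 + ? = 254, so (4,4) = 74.
Row 3: 44 + 47 + 77 + ? = 254, so (3,2) = 86.
Row 4 needs 254; the known cells sum to 189, so (4,2) = 65.

65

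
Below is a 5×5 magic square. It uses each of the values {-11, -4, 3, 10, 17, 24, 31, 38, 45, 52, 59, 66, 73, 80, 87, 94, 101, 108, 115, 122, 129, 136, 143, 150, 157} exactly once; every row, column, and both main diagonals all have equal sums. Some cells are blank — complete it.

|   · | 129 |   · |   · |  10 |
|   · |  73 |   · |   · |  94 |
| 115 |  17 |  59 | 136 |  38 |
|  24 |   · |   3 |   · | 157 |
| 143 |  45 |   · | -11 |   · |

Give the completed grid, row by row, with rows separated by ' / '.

The 25 entries sum to 1825, so each line sums to 1825/5 = 365.
The remaining cell in column 2 is (4,2) = 365 − 264 = 101.
The remaining cell in column 5 is (5,5) = 365 − 299 = 66.
Anti-diagonal needs 365; the known cells sum to 313, so (2,4) = 52.
Row 4 needs 365; the known cells sum to 285, so (4,4) = 80.
The remaining cell in row 5 is (5,3) = 365 − 243 = 122.
Column 4 needs 365; the known cells sum to 257, so (1,4) = 108.
From main diagonal, 365 − (73 + 59 + 80 + 66) gives (1,1) = 87.
From row 1, 365 − (87 + 129 + 108 + 10) gives (1,3) = 31.
Column 1 needs 365; the known cells sum to 369, so (2,1) = -4.
From column 3, 365 − (31 + 59 + 3 + 122) gives (2,3) = 150.

87 129 31 108 10 / -4 73 150 52 94 / 115 17 59 136 38 / 24 101 3 80 157 / 143 45 122 -11 66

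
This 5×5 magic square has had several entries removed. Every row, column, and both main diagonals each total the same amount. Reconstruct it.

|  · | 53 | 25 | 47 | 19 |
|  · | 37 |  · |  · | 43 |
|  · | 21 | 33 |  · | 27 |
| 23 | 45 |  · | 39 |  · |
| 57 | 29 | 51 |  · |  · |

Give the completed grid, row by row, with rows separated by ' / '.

Column 2 is already complete: 53 + 37 + 21 + 45 + 29 = 185, so that is the magic constant.
Row 1 must total 185; the given cells sum to 144, so (1,1) = 41.
From main diagonal, 185 − (41 + 37 + 33 + 39) gives (5,5) = 35.
The remaining cell in anti-diagonal is (2,4) = 185 − 154 = 31.
Row 5: 57 + 29 + 51 + 35 + ? = 185, so (5,4) = 13.
From column 4, 185 − (47 + 31 + 39 + 13) gives (3,4) = 55.
The remaining cell in column 5 is (4,5) = 185 − 124 = 61.
From row 3, 185 − (21 + 33 + 55 + 27) gives (3,1) = 49.
Using row 4: 23 + 45 + 39 + 61 + ? → (4,3) = 185 − 168 = 17.
The remaining cell in column 1 is (2,1) = 185 − 170 = 15.
From column 3, 185 − (25 + 33 + 17 + 51) gives (2,3) = 59.

41 53 25 47 19 / 15 37 59 31 43 / 49 21 33 55 27 / 23 45 17 39 61 / 57 29 51 13 35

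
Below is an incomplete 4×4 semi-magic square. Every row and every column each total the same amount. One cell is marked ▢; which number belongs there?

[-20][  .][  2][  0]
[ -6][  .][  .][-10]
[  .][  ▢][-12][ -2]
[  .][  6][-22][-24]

-8

Column 4 is complete and sums to -36; that is the magic constant.
The remaining cell in row 1 is (1,2) = -36 − (-18) = -18.
Row 4: 6 + (-22) + (-24) + ? = -36, so (4,1) = 4.
The remaining cell in column 1 is (3,1) = -36 − (-22) = -14.
Column 3: 2 + (-12) + (-22) + ? = -36, so (2,3) = -4.
Using row 2: -6 + (-4) + (-10) + ? → (2,2) = -36 − (-20) = -16.
Row 3: -14 + (-12) + (-2) + ? = -36, so (3,2) = -8.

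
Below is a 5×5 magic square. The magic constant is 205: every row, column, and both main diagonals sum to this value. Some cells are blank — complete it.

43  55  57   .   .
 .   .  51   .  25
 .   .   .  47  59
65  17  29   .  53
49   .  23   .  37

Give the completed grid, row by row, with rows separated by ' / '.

43 55 57 19 31 / 27 39 51 63 25 / 21 33 45 47 59 / 65 17 29 41 53 / 49 61 23 35 37

The remaining cell in row 4 is (4,4) = 205 − 164 = 41.
Column 3: 57 + 51 + 29 + 23 + ? = 205, so (3,3) = 45.
Column 5 must total 205; the given cells sum to 174, so (1,5) = 31.
Using main diagonal: 43 + 45 + 41 + 37 + ? → (2,2) = 205 − 166 = 39.
Using anti-diagonal: 31 + 45 + 17 + 49 + ? → (2,4) = 205 − 142 = 63.
Row 1: 43 + 55 + 57 + 31 + ? = 205, so (1,4) = 19.
Row 2 must total 205; the given cells sum to 178, so (2,1) = 27.
Column 1 must total 205; the given cells sum to 184, so (3,1) = 21.
From column 4, 205 − (19 + 63 + 47 + 41) gives (5,4) = 35.
Row 3: 21 + 45 + 47 + 59 + ? = 205, so (3,2) = 33.
The remaining cell in row 5 is (5,2) = 205 − 144 = 61.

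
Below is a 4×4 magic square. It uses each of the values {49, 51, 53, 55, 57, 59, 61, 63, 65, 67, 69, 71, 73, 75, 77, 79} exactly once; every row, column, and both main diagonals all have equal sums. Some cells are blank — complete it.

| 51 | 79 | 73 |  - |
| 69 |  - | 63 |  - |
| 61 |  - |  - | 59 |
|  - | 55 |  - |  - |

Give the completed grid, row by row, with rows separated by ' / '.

51 79 73 53 / 69 57 63 67 / 61 65 71 59 / 75 55 49 77

The 16 entries sum to 1024, so each line sums to 1024/4 = 256.
Row 1 needs 256; the known cells sum to 203, so (1,4) = 53.
Using column 1: 51 + 69 + 61 + ? → (4,1) = 256 − 181 = 75.
From anti-diagonal, 256 − (53 + 63 + 75) gives (3,2) = 65.
The remaining cell in row 3 is (3,3) = 256 − 185 = 71.
Column 2 must total 256; the given cells sum to 199, so (2,2) = 57.
The remaining cell in column 3 is (4,3) = 256 − 207 = 49.
Main diagonal needs 256; the known cells sum to 179, so (4,4) = 77.
Row 2 needs 256; the known cells sum to 189, so (2,4) = 67.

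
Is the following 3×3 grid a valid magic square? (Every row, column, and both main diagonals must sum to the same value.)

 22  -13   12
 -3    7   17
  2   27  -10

Row 1: 22 + (-13) + 12 = 21.
Row 2: -3 + 7 + 17 = 21.
Row 3: 2 + 27 + (-10) = 19.
Column 1: 22 + (-3) + 2 = 21.
Column 2: -13 + 7 + 27 = 21.
Column 3: 12 + 17 + (-10) = 19.
Main diagonal: 22 + 7 + (-10) = 19.
Anti-diagonal: 12 + 7 + 2 = 21.

No — row 1 sums to 21 but column 3 sums to 19.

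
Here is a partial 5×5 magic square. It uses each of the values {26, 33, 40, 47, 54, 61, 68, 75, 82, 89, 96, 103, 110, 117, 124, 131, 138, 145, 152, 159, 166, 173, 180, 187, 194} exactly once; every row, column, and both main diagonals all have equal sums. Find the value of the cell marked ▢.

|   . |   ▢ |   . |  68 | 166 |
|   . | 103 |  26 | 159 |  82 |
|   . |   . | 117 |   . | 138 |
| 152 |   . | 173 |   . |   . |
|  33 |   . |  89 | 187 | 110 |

47

The 25 entries sum to 2750, so each line sums to 2750/5 = 550.
Row 2 needs 550; the known cells sum to 370, so (2,1) = 180.
Row 5: 33 + 89 + 187 + 110 + ? = 550, so (5,2) = 131.
Column 3 must total 550; the given cells sum to 405, so (1,3) = 145.
Using column 5: 166 + 82 + 138 + 110 + ? → (4,5) = 550 − 496 = 54.
Anti-diagonal: 166 + 159 + 117 + 33 + ? = 550, so (4,2) = 75.
Using row 4: 152 + 75 + 173 + 54 + ? → (4,4) = 550 − 454 = 96.
The remaining cell in column 4 is (3,4) = 550 − 510 = 40.
Main diagonal: 103 + 117 + 96 + 110 + ? = 550, so (1,1) = 124.
Row 1 needs 550; the known cells sum to 503, so (1,2) = 47.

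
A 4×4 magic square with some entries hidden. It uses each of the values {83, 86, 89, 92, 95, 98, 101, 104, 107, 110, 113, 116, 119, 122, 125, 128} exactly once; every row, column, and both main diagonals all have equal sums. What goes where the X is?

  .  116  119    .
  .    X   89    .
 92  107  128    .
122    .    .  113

98

The 16 entries sum to 1688, so each line sums to 1688/4 = 422.
The remaining cell in row 3 is (3,4) = 422 − 327 = 95.
Column 3 needs 422; the known cells sum to 336, so (4,3) = 86.
Using anti-diagonal: 89 + 107 + 122 + ? → (1,4) = 422 − 318 = 104.
Row 1: 116 + 119 + 104 + ? = 422, so (1,1) = 83.
Row 4 must total 422; the given cells sum to 321, so (4,2) = 101.
Column 1 must total 422; the given cells sum to 297, so (2,1) = 125.
Column 2: 116 + 107 + 101 + ? = 422, so (2,2) = 98.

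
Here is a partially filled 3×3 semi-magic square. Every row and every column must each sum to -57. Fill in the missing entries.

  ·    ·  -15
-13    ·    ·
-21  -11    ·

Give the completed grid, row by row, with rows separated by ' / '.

Row 3 needs -57; the known cells sum to -32, so (3,3) = -25.
Using column 1: -13 + (-21) + ? → (1,1) = -57 − (-34) = -23.
The remaining cell in column 3 is (2,3) = -57 − (-40) = -17.
From row 1, -57 − (-23 + (-15)) gives (1,2) = -19.
Row 2: -13 + (-17) + ? = -57, so (2,2) = -27.

-23 -19 -15 / -13 -27 -17 / -21 -11 -25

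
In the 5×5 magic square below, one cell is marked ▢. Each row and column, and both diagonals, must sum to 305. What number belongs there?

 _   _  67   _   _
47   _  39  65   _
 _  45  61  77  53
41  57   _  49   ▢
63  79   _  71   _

75

The remaining cell in row 3 is (3,1) = 305 − 236 = 69.
From column 1, 305 − (47 + 69 + 41 + 63) gives (1,1) = 85.
Column 4 needs 305; the known cells sum to 262, so (1,4) = 43.
Anti-diagonal must total 305; the given cells sum to 246, so (1,5) = 59.
Row 1 needs 305; the known cells sum to 254, so (1,2) = 51.
Column 2: 51 + 45 + 57 + 79 + ? = 305, so (2,2) = 73.
Main diagonal must total 305; the given cells sum to 268, so (5,5) = 37.
The remaining cell in row 2 is (2,5) = 305 − 224 = 81.
From row 5, 305 − (63 + 79 + 71 + 37) gives (5,3) = 55.
Column 3: 67 + 39 + 61 + 55 + ? = 305, so (4,3) = 83.
The remaining cell in column 5 is (4,5) = 305 − 230 = 75.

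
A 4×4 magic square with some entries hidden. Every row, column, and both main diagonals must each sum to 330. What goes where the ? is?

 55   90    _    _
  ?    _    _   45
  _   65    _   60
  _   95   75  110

From row 4, 330 − (95 + 75 + 110) gives (4,1) = 50.
The remaining cell in column 2 is (2,2) = 330 − 250 = 80.
Column 4 must total 330; the given cells sum to 215, so (1,4) = 115.
Main diagonal needs 330; the known cells sum to 245, so (3,3) = 85.
From anti-diagonal, 330 − (115 + 65 + 50) gives (2,3) = 100.
The remaining cell in row 1 is (1,3) = 330 − 260 = 70.
Row 2 needs 330; the known cells sum to 225, so (2,1) = 105.

105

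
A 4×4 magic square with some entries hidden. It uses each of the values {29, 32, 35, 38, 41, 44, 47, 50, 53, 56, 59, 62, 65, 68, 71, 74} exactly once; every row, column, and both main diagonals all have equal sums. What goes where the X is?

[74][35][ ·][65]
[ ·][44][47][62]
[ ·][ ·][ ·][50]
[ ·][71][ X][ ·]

68

The 16 entries sum to 824, so each line sums to 824/4 = 206.
From row 1, 206 − (74 + 35 + 65) gives (1,3) = 32.
Row 2: 44 + 47 + 62 + ? = 206, so (2,1) = 53.
Column 2: 35 + 44 + 71 + ? = 206, so (3,2) = 56.
Using column 4: 65 + 62 + 50 + ? → (4,4) = 206 − 177 = 29.
Main diagonal: 74 + 44 + 29 + ? = 206, so (3,3) = 59.
Anti-diagonal: 65 + 47 + 56 + ? = 206, so (4,1) = 38.
Using row 3: 56 + 59 + 50 + ? → (3,1) = 206 − 165 = 41.
From row 4, 206 − (38 + 71 + 29) gives (4,3) = 68.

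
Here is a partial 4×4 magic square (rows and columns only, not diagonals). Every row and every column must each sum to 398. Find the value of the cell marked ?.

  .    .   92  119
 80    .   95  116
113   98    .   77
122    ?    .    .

Using row 2: 80 + 95 + 116 + ? → (2,2) = 398 − 291 = 107.
Row 3 needs 398; the known cells sum to 288, so (3,3) = 110.
From column 1, 398 − (80 + 113 + 122) gives (1,1) = 83.
From column 3, 398 − (92 + 95 + 110) gives (4,3) = 101.
From column 4, 398 − (119 + 116 + 77) gives (4,4) = 86.
Row 1: 83 + 92 + 119 + ? = 398, so (1,2) = 104.
The remaining cell in row 4 is (4,2) = 398 − 309 = 89.

89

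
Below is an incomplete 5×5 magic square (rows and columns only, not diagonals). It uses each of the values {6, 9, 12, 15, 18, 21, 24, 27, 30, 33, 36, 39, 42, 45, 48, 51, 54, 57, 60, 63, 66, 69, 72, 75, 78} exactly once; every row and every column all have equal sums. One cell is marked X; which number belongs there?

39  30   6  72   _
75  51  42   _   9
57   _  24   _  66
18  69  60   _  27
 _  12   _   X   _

The 25 entries sum to 1050, so each line sums to 1050/5 = 210.
Row 1 must total 210; the given cells sum to 147, so (1,5) = 63.
From row 2, 210 − (75 + 51 + 42 + 9) gives (2,4) = 33.
Row 4 must total 210; the given cells sum to 174, so (4,4) = 36.
Column 1 must total 210; the given cells sum to 189, so (5,1) = 21.
The remaining cell in column 2 is (3,2) = 210 − 162 = 48.
The remaining cell in column 3 is (5,3) = 210 − 132 = 78.
The remaining cell in column 5 is (5,5) = 210 − 165 = 45.
Row 3 needs 210; the known cells sum to 195, so (3,4) = 15.
Row 5: 21 + 12 + 78 + 45 + ? = 210, so (5,4) = 54.

54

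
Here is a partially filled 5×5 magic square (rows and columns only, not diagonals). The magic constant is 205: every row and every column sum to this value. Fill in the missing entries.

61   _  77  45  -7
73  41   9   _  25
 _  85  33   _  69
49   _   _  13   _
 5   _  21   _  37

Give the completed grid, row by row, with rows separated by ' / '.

Using row 1: 61 + 77 + 45 + (-7) + ? → (1,2) = 205 − 176 = 29.
Row 2 must total 205; the given cells sum to 148, so (2,4) = 57.
The remaining cell in column 1 is (3,1) = 205 − 188 = 17.
Column 3: 77 + 9 + 33 + 21 + ? = 205, so (4,3) = 65.
From column 5, 205 − (-7 + 25 + 69 + 37) gives (4,5) = 81.
Row 3: 17 + 85 + 33 + 69 + ? = 205, so (3,4) = 1.
Row 4 needs 205; the known cells sum to 208, so (4,2) = -3.
Using column 2: 29 + 41 + 85 + (-3) + ? → (5,2) = 205 − 152 = 53.
Column 4 needs 205; the known cells sum to 116, so (5,4) = 89.

61 29 77 45 -7 / 73 41 9 57 25 / 17 85 33 1 69 / 49 -3 65 13 81 / 5 53 21 89 37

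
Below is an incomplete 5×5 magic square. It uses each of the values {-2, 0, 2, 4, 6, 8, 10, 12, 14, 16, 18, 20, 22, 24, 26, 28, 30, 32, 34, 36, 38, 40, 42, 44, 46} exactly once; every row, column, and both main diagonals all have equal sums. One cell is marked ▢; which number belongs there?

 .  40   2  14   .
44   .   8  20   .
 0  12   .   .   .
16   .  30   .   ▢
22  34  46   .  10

The 25 entries sum to 550, so each line sums to 550/5 = 110.
Using row 5: 22 + 34 + 46 + 10 + ? → (5,4) = 110 − 112 = -2.
Column 1: 44 + 0 + 16 + 22 + ? = 110, so (1,1) = 28.
From column 3, 110 − (2 + 8 + 30 + 46) gives (3,3) = 24.
Row 1: 28 + 40 + 2 + 14 + ? = 110, so (1,5) = 26.
The remaining cell in anti-diagonal is (4,2) = 110 − 92 = 18.
Column 2 needs 110; the known cells sum to 104, so (2,2) = 6.
Main diagonal needs 110; the known cells sum to 68, so (4,4) = 42.
Row 2: 44 + 6 + 8 + 20 + ? = 110, so (2,5) = 32.
Row 4 needs 110; the known cells sum to 106, so (4,5) = 4.

4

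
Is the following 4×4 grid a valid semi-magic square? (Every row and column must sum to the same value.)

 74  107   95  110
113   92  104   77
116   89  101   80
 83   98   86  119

Yes

Row 1: 74 + 107 + 95 + 110 = 386.
Row 2: 113 + 92 + 104 + 77 = 386.
Row 3: 116 + 89 + 101 + 80 = 386.
Row 4: 83 + 98 + 86 + 119 = 386.
Column 1: 74 + 113 + 116 + 83 = 386.
Column 2: 107 + 92 + 89 + 98 = 386.
Column 3: 95 + 104 + 101 + 86 = 386.
Column 4: 110 + 77 + 80 + 119 = 386.
All lines sum to 386.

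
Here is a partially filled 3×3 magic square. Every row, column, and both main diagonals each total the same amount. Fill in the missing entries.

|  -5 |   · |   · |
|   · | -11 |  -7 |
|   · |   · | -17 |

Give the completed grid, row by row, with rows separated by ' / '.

Main diagonal is already complete: -5 + -11 + -17 = -33, so that is the magic constant.
From row 2, -33 − (-11 + (-7)) gives (2,1) = -15.
Column 1 must total -33; the given cells sum to -20, so (3,1) = -13.
Column 3 needs -33; the known cells sum to -24, so (1,3) = -9.
From row 1, -33 − (-5 + (-9)) gives (1,2) = -19.
Row 3: -13 + (-17) + ? = -33, so (3,2) = -3.

-5 -19 -9 / -15 -11 -7 / -13 -3 -17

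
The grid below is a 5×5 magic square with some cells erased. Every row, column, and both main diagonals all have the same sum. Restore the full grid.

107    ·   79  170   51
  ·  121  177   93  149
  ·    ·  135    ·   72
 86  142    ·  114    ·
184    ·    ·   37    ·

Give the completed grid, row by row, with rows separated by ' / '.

Anti-diagonal is already complete: 51 + 93 + 135 + 142 + 184 = 605, so that is the magic constant.
Row 1 must total 605; the given cells sum to 407, so (1,2) = 198.
The remaining cell in row 2 is (2,1) = 605 − 540 = 65.
Column 1: 107 + 65 + 86 + 184 + ? = 605, so (3,1) = 163.
Column 4 needs 605; the known cells sum to 414, so (3,4) = 191.
Main diagonal must total 605; the given cells sum to 477, so (5,5) = 128.
From row 3, 605 − (163 + 135 + 191 + 72) gives (3,2) = 44.
Column 2 needs 605; the known cells sum to 505, so (5,2) = 100.
Column 5 must total 605; the given cells sum to 400, so (4,5) = 205.
Row 4 must total 605; the given cells sum to 547, so (4,3) = 58.
Using row 5: 184 + 100 + 37 + 128 + ? → (5,3) = 605 − 449 = 156.

107 198 79 170 51 / 65 121 177 93 149 / 163 44 135 191 72 / 86 142 58 114 205 / 184 100 156 37 128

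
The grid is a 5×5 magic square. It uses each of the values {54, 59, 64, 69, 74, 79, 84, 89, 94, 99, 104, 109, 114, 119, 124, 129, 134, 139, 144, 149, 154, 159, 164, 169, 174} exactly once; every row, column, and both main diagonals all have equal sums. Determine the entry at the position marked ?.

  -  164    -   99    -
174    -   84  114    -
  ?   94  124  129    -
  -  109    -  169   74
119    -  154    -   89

The 25 entries sum to 2850, so each line sums to 2850/5 = 570.
Column 4 must total 570; the given cells sum to 511, so (5,4) = 59.
Anti-diagonal: 114 + 124 + 109 + 119 + ? = 570, so (1,5) = 104.
The remaining cell in row 5 is (5,2) = 570 − 421 = 149.
Column 2 must total 570; the given cells sum to 516, so (2,2) = 54.
Main diagonal must total 570; the given cells sum to 436, so (1,1) = 134.
Using row 1: 134 + 164 + 99 + 104 + ? → (1,3) = 570 − 501 = 69.
From row 2, 570 − (174 + 54 + 84 + 114) gives (2,5) = 144.
Column 3: 69 + 84 + 124 + 154 + ? = 570, so (4,3) = 139.
Column 5: 104 + 144 + 74 + 89 + ? = 570, so (3,5) = 159.
Row 3 must total 570; the given cells sum to 506, so (3,1) = 64.

64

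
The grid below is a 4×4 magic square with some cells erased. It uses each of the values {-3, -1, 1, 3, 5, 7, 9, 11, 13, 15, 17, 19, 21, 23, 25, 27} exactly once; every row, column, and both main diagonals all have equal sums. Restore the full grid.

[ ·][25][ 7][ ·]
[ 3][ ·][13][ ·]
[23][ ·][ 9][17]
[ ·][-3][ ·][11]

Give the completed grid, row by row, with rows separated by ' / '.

The 16 entries sum to 192, so each line sums to 192/4 = 48.
Row 3 must total 48; the given cells sum to 49, so (3,2) = -1.
The remaining cell in column 2 is (2,2) = 48 − 21 = 27.
The remaining cell in column 3 is (4,3) = 48 − 29 = 19.
From main diagonal, 48 − (27 + 9 + 11) gives (1,1) = 1.
The remaining cell in row 1 is (1,4) = 48 − 33 = 15.
From row 2, 48 − (3 + 27 + 13) gives (2,4) = 5.
The remaining cell in row 4 is (4,1) = 48 − 27 = 21.

1 25 7 15 / 3 27 13 5 / 23 -1 9 17 / 21 -3 19 11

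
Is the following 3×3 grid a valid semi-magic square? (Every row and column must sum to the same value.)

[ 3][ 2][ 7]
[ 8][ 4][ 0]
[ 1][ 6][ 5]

Yes

Row 1: 3 + 2 + 7 = 12.
Row 2: 8 + 4 + 0 = 12.
Row 3: 1 + 6 + 5 = 12.
Column 1: 3 + 8 + 1 = 12.
Column 2: 2 + 4 + 6 = 12.
Column 3: 7 + 0 + 5 = 12.
All lines sum to 12.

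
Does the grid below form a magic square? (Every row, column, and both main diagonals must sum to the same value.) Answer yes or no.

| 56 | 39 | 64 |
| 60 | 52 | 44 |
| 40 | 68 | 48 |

Row 1: 56 + 39 + 64 = 159.
Row 2: 60 + 52 + 44 = 156.
Row 3: 40 + 68 + 48 = 156.
Column 1: 56 + 60 + 40 = 156.
Column 2: 39 + 52 + 68 = 159.
Column 3: 64 + 44 + 48 = 156.
Main diagonal: 56 + 52 + 48 = 156.
Anti-diagonal: 64 + 52 + 40 = 156.

No — row 1 sums to 159 but main diagonal sums to 156.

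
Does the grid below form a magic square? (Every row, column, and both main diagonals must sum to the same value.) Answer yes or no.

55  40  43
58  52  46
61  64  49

No — main diagonal sums to 156 but row 1 sums to 138.

Row 1: 55 + 40 + 43 = 138.
Row 2: 58 + 52 + 46 = 156.
Row 3: 61 + 64 + 49 = 174.
Column 1: 55 + 58 + 61 = 174.
Column 2: 40 + 52 + 64 = 156.
Column 3: 43 + 46 + 49 = 138.
Main diagonal: 55 + 52 + 49 = 156.
Anti-diagonal: 43 + 52 + 61 = 156.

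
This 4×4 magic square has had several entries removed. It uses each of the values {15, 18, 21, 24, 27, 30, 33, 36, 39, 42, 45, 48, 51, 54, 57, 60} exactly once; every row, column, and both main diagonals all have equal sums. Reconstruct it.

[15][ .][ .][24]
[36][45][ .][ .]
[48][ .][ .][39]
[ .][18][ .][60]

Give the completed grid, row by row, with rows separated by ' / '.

The 16 entries sum to 600, so each line sums to 600/4 = 150.
The remaining cell in column 1 is (4,1) = 150 − 99 = 51.
The remaining cell in column 4 is (2,4) = 150 − 123 = 27.
Using main diagonal: 15 + 45 + 60 + ? → (3,3) = 150 − 120 = 30.
Row 2 needs 150; the known cells sum to 108, so (2,3) = 42.
Row 3 must total 150; the given cells sum to 117, so (3,2) = 33.
Using row 4: 51 + 18 + 60 + ? → (4,3) = 150 − 129 = 21.
Column 2 needs 150; the known cells sum to 96, so (1,2) = 54.
Column 3: 42 + 30 + 21 + ? = 150, so (1,3) = 57.

15 54 57 24 / 36 45 42 27 / 48 33 30 39 / 51 18 21 60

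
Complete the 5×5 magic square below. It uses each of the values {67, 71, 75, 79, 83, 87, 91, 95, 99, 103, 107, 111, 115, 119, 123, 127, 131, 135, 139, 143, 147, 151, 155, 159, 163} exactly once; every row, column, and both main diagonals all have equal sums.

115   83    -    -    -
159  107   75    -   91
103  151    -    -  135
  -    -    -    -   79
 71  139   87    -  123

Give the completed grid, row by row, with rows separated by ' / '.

The 25 entries sum to 2875, so each line sums to 2875/5 = 575.
From row 2, 575 − (159 + 107 + 75 + 91) gives (2,4) = 143.
The remaining cell in row 5 is (5,4) = 575 − 420 = 155.
Using column 1: 115 + 159 + 103 + 71 + ? → (4,1) = 575 − 448 = 127.
Using column 2: 83 + 107 + 151 + 139 + ? → (4,2) = 575 − 480 = 95.
Using column 5: 91 + 135 + 79 + 123 + ? → (1,5) = 575 − 428 = 147.
Anti-diagonal: 147 + 143 + 95 + 71 + ? = 575, so (3,3) = 119.
The remaining cell in row 3 is (3,4) = 575 − 508 = 67.
From main diagonal, 575 − (115 + 107 + 119 + 123) gives (4,4) = 111.
The remaining cell in row 4 is (4,3) = 575 − 412 = 163.
Using column 3: 75 + 119 + 163 + 87 + ? → (1,3) = 575 − 444 = 131.
Column 4 needs 575; the known cells sum to 476, so (1,4) = 99.

115 83 131 99 147 / 159 107 75 143 91 / 103 151 119 67 135 / 127 95 163 111 79 / 71 139 87 155 123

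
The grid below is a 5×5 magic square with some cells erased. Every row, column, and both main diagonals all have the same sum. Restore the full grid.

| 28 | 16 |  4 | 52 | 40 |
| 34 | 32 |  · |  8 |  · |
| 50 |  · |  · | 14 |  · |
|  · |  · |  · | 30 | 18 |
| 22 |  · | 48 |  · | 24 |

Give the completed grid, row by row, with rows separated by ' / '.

28 16 4 52 40 / 34 32 20 8 46 / 50 38 26 14 12 / 6 44 42 30 18 / 22 10 48 36 24

Row 1 is already complete: 28 + 16 + 4 + 52 + 40 = 140, so that is the magic constant.
Column 1 needs 140; the known cells sum to 134, so (4,1) = 6.
Using column 4: 52 + 8 + 14 + 30 + ? → (5,4) = 140 − 104 = 36.
Main diagonal needs 140; the known cells sum to 114, so (3,3) = 26.
From anti-diagonal, 140 − (40 + 8 + 26 + 22) gives (4,2) = 44.
Using row 4: 6 + 44 + 30 + 18 + ? → (4,3) = 140 − 98 = 42.
Row 5 needs 140; the known cells sum to 130, so (5,2) = 10.
Column 2: 16 + 32 + 44 + 10 + ? = 140, so (3,2) = 38.
Using column 3: 4 + 26 + 42 + 48 + ? → (2,3) = 140 − 120 = 20.
The remaining cell in row 2 is (2,5) = 140 − 94 = 46.
Row 3 must total 140; the given cells sum to 128, so (3,5) = 12.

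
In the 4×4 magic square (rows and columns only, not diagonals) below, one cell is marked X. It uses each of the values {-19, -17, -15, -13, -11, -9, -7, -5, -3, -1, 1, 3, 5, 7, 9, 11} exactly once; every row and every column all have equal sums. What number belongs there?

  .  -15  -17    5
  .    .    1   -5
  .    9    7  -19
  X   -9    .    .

-3

The 16 entries sum to -64, so each line sums to -64/4 = -16.
Row 1 must total -16; the given cells sum to -27, so (1,1) = 11.
The remaining cell in row 3 is (3,1) = -16 − (-3) = -13.
The remaining cell in column 2 is (2,2) = -16 − (-15) = -1.
Column 3: -17 + 1 + 7 + ? = -16, so (4,3) = -7.
Column 4: 5 + (-5) + (-19) + ? = -16, so (4,4) = 3.
Row 2 must total -16; the given cells sum to -5, so (2,1) = -11.
Row 4 must total -16; the given cells sum to -13, so (4,1) = -3.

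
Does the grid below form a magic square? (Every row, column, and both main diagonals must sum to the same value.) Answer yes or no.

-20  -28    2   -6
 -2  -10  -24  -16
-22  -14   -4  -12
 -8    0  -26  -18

Yes

Row 1: -20 + (-28) + 2 + (-6) = -52.
Row 2: -2 + (-10) + (-24) + (-16) = -52.
Row 3: -22 + (-14) + (-4) + (-12) = -52.
Row 4: -8 + 0 + (-26) + (-18) = -52.
Column 1: -20 + (-2) + (-22) + (-8) = -52.
Column 2: -28 + (-10) + (-14) + 0 = -52.
Column 3: 2 + (-24) + (-4) + (-26) = -52.
Column 4: -6 + (-16) + (-12) + (-18) = -52.
Main diagonal: -20 + (-10) + (-4) + (-18) = -52.
Anti-diagonal: -6 + (-24) + (-14) + (-8) = -52.
All lines sum to -52.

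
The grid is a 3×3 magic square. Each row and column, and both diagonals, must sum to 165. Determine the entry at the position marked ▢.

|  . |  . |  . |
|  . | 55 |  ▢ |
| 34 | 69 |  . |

27

Row 3: 34 + 69 + ? = 165, so (3,3) = 62.
From column 2, 165 − (55 + 69) gives (1,2) = 41.
Main diagonal must total 165; the given cells sum to 117, so (1,1) = 48.
Anti-diagonal must total 165; the given cells sum to 89, so (1,3) = 76.
Column 1: 48 + 34 + ? = 165, so (2,1) = 83.
Column 3: 76 + 62 + ? = 165, so (2,3) = 27.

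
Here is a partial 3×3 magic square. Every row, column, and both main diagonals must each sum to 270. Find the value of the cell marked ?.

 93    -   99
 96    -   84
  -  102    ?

Using row 1: 93 + 99 + ? → (1,2) = 270 − 192 = 78.
From row 2, 270 − (96 + 84) gives (2,2) = 90.
Using column 1: 93 + 96 + ? → (3,1) = 270 − 189 = 81.
Column 3 needs 270; the known cells sum to 183, so (3,3) = 87.

87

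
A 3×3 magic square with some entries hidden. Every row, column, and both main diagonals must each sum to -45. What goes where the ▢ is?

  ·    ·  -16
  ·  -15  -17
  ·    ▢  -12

-19

Row 2 must total -45; the given cells sum to -32, so (2,1) = -13.
Main diagonal: -15 + (-12) + ? = -45, so (1,1) = -18.
The remaining cell in anti-diagonal is (3,1) = -45 − (-31) = -14.
Row 1 must total -45; the given cells sum to -34, so (1,2) = -11.
The remaining cell in row 3 is (3,2) = -45 − (-26) = -19.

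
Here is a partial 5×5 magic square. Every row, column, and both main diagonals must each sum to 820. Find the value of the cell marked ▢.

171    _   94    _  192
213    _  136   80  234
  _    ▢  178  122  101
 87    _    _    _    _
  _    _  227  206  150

The remaining cell in row 2 is (2,2) = 820 − 663 = 157.
From column 3, 820 − (94 + 136 + 178 + 227) gives (4,3) = 185.
The remaining cell in column 5 is (4,5) = 820 − 677 = 143.
Using main diagonal: 171 + 157 + 178 + 150 + ? → (4,4) = 820 − 656 = 164.
Row 4 needs 820; the known cells sum to 579, so (4,2) = 241.
Column 4 must total 820; the given cells sum to 572, so (1,4) = 248.
Anti-diagonal must total 820; the given cells sum to 691, so (5,1) = 129.
Row 1 needs 820; the known cells sum to 705, so (1,2) = 115.
From row 5, 820 − (129 + 227 + 206 + 150) gives (5,2) = 108.
The remaining cell in column 1 is (3,1) = 820 − 600 = 220.
Column 2: 115 + 157 + 241 + 108 + ? = 820, so (3,2) = 199.

199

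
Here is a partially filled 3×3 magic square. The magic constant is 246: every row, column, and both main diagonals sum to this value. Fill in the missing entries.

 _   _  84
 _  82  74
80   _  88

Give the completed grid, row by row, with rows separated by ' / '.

The remaining cell in row 2 is (2,1) = 246 − 156 = 90.
Row 3 needs 246; the known cells sum to 168, so (3,2) = 78.
Using column 1: 90 + 80 + ? → (1,1) = 246 − 170 = 76.
Using column 2: 82 + 78 + ? → (1,2) = 246 − 160 = 86.

76 86 84 / 90 82 74 / 80 78 88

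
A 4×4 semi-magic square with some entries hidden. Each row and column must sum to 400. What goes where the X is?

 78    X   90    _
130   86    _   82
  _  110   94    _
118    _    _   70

Row 2 needs 400; the known cells sum to 298, so (2,3) = 102.
Using column 1: 78 + 130 + 118 + ? → (3,1) = 400 − 326 = 74.
Column 3: 90 + 102 + 94 + ? = 400, so (4,3) = 114.
Row 3 must total 400; the given cells sum to 278, so (3,4) = 122.
Row 4 needs 400; the known cells sum to 302, so (4,2) = 98.
The remaining cell in column 2 is (1,2) = 400 − 294 = 106.

106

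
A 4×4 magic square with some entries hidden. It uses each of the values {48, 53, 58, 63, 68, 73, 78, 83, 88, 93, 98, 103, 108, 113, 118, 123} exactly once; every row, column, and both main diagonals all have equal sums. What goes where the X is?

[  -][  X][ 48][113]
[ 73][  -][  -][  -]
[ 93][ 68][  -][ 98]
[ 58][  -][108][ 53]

63

The 16 entries sum to 1368, so each line sums to 1368/4 = 342.
The remaining cell in row 3 is (3,3) = 342 − 259 = 83.
Using row 4: 58 + 108 + 53 + ? → (4,2) = 342 − 219 = 123.
Using column 1: 73 + 93 + 58 + ? → (1,1) = 342 − 224 = 118.
From column 3, 342 − (48 + 83 + 108) gives (2,3) = 103.
Using column 4: 113 + 98 + 53 + ? → (2,4) = 342 − 264 = 78.
Using main diagonal: 118 + 83 + 53 + ? → (2,2) = 342 − 254 = 88.
From row 1, 342 − (118 + 48 + 113) gives (1,2) = 63.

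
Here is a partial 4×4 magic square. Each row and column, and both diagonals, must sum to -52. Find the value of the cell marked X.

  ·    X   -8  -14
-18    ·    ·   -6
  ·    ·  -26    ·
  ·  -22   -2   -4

-20

Row 4: -22 + (-2) + (-4) + ? = -52, so (4,1) = -24.
Column 3 must total -52; the given cells sum to -36, so (2,3) = -16.
Column 4 needs -52; the known cells sum to -24, so (3,4) = -28.
Anti-diagonal must total -52; the given cells sum to -54, so (3,2) = 2.
From row 2, -52 − (-18 + (-16) + (-6)) gives (2,2) = -12.
Using row 3: 2 + (-26) + (-28) + ? → (3,1) = -52 − (-52) = 0.
Column 1 must total -52; the given cells sum to -42, so (1,1) = -10.
The remaining cell in column 2 is (1,2) = -52 − (-32) = -20.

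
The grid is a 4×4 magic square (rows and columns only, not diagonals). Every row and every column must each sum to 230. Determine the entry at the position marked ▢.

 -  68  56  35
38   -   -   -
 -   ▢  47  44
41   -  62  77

59

The remaining cell in row 1 is (1,1) = 230 − 159 = 71.
From row 4, 230 − (41 + 62 + 77) gives (4,2) = 50.
The remaining cell in column 1 is (3,1) = 230 − 150 = 80.
Column 3 must total 230; the given cells sum to 165, so (2,3) = 65.
Column 4: 35 + 44 + 77 + ? = 230, so (2,4) = 74.
Row 2 needs 230; the known cells sum to 177, so (2,2) = 53.
Row 3: 80 + 47 + 44 + ? = 230, so (3,2) = 59.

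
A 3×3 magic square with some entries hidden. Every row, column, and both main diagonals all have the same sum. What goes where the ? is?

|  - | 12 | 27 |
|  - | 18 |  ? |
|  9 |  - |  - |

Anti-diagonal is complete and sums to 54; that is the magic constant.
Row 1 needs 54; the known cells sum to 39, so (1,1) = 15.
The remaining cell in column 1 is (2,1) = 54 − 24 = 30.
The remaining cell in column 2 is (3,2) = 54 − 30 = 24.
Using main diagonal: 15 + 18 + ? → (3,3) = 54 − 33 = 21.
The remaining cell in row 2 is (2,3) = 54 − 48 = 6.

6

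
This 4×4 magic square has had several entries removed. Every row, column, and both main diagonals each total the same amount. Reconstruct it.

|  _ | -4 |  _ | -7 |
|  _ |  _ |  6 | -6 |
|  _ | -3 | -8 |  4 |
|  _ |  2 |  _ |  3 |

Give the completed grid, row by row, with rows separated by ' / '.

Column 4 is already complete: -7 + -6 + 4 + 3 = -6, so that is the magic constant.
The remaining cell in row 3 is (3,1) = -6 − (-7) = 1.
Column 2 needs -6; the known cells sum to -5, so (2,2) = -1.
Main diagonal: -1 + (-8) + 3 + ? = -6, so (1,1) = 0.
Anti-diagonal must total -6; the given cells sum to -4, so (4,1) = -2.
Using row 1: 0 + (-4) + (-7) + ? → (1,3) = -6 − (-11) = 5.
Row 2: -1 + 6 + (-6) + ? = -6, so (2,1) = -5.
Row 4 needs -6; the known cells sum to 3, so (4,3) = -9.

0 -4 5 -7 / -5 -1 6 -6 / 1 -3 -8 4 / -2 2 -9 3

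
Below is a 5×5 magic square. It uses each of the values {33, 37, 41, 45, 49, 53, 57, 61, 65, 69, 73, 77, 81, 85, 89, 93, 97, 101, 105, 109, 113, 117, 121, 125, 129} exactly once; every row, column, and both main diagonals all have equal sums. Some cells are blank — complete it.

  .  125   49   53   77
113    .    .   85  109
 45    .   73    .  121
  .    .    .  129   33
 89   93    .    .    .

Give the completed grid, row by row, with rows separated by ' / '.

The 25 entries sum to 2025, so each line sums to 2025/5 = 405.
From row 1, 405 − (125 + 49 + 53 + 77) gives (1,1) = 101.
The remaining cell in column 1 is (4,1) = 405 − 348 = 57.
The remaining cell in column 5 is (5,5) = 405 − 340 = 65.
Main diagonal must total 405; the given cells sum to 368, so (2,2) = 37.
Using anti-diagonal: 77 + 85 + 73 + 89 + ? → (4,2) = 405 − 324 = 81.
The remaining cell in row 2 is (2,3) = 405 − 344 = 61.
Row 4 needs 405; the known cells sum to 300, so (4,3) = 105.
Column 2 needs 405; the known cells sum to 336, so (3,2) = 69.
Column 3 must total 405; the given cells sum to 288, so (5,3) = 117.
Using row 3: 45 + 69 + 73 + 121 + ? → (3,4) = 405 − 308 = 97.
Using row 5: 89 + 93 + 117 + 65 + ? → (5,4) = 405 − 364 = 41.

101 125 49 53 77 / 113 37 61 85 109 / 45 69 73 97 121 / 57 81 105 129 33 / 89 93 117 41 65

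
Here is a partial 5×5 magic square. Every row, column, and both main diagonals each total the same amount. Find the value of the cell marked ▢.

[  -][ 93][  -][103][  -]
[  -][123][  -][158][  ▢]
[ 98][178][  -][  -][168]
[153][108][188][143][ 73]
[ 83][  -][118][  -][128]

113

Row 4 is complete and sums to 665; that is the magic constant.
Column 2: 93 + 123 + 178 + 108 + ? = 665, so (5,2) = 163.
Using row 5: 83 + 163 + 118 + 128 + ? → (5,4) = 665 − 492 = 173.
Column 4 must total 665; the given cells sum to 577, so (3,4) = 88.
Row 3: 98 + 178 + 88 + 168 + ? = 665, so (3,3) = 133.
Main diagonal needs 665; the known cells sum to 527, so (1,1) = 138.
Using anti-diagonal: 158 + 133 + 108 + 83 + ? → (1,5) = 665 − 482 = 183.
The remaining cell in row 1 is (1,3) = 665 − 517 = 148.
Using column 1: 138 + 98 + 153 + 83 + ? → (2,1) = 665 − 472 = 193.
Column 3 must total 665; the given cells sum to 587, so (2,3) = 78.
The remaining cell in column 5 is (2,5) = 665 − 552 = 113.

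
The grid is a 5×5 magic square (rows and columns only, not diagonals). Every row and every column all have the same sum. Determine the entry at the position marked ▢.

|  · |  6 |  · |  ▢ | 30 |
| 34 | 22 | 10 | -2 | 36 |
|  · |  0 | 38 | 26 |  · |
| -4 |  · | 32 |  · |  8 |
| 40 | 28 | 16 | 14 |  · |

Row 2 is complete and sums to 100; that is the magic constant.
From row 5, 100 − (40 + 28 + 16 + 14) gives (5,5) = 2.
Column 2: 6 + 22 + 0 + 28 + ? = 100, so (4,2) = 44.
Column 3: 10 + 38 + 32 + 16 + ? = 100, so (1,3) = 4.
Column 5 must total 100; the given cells sum to 76, so (3,5) = 24.
The remaining cell in row 3 is (3,1) = 100 − 88 = 12.
Using row 4: -4 + 44 + 32 + 8 + ? → (4,4) = 100 − 80 = 20.
From column 1, 100 − (34 + 12 + (-4) + 40) gives (1,1) = 18.
The remaining cell in column 4 is (1,4) = 100 − 58 = 42.

42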